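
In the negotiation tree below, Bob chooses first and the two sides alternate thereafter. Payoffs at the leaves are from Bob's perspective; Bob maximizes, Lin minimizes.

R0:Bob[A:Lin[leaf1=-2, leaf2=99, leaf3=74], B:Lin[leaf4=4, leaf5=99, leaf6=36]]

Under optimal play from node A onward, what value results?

-2

A (Lin): min(-2, 99, 74) = -2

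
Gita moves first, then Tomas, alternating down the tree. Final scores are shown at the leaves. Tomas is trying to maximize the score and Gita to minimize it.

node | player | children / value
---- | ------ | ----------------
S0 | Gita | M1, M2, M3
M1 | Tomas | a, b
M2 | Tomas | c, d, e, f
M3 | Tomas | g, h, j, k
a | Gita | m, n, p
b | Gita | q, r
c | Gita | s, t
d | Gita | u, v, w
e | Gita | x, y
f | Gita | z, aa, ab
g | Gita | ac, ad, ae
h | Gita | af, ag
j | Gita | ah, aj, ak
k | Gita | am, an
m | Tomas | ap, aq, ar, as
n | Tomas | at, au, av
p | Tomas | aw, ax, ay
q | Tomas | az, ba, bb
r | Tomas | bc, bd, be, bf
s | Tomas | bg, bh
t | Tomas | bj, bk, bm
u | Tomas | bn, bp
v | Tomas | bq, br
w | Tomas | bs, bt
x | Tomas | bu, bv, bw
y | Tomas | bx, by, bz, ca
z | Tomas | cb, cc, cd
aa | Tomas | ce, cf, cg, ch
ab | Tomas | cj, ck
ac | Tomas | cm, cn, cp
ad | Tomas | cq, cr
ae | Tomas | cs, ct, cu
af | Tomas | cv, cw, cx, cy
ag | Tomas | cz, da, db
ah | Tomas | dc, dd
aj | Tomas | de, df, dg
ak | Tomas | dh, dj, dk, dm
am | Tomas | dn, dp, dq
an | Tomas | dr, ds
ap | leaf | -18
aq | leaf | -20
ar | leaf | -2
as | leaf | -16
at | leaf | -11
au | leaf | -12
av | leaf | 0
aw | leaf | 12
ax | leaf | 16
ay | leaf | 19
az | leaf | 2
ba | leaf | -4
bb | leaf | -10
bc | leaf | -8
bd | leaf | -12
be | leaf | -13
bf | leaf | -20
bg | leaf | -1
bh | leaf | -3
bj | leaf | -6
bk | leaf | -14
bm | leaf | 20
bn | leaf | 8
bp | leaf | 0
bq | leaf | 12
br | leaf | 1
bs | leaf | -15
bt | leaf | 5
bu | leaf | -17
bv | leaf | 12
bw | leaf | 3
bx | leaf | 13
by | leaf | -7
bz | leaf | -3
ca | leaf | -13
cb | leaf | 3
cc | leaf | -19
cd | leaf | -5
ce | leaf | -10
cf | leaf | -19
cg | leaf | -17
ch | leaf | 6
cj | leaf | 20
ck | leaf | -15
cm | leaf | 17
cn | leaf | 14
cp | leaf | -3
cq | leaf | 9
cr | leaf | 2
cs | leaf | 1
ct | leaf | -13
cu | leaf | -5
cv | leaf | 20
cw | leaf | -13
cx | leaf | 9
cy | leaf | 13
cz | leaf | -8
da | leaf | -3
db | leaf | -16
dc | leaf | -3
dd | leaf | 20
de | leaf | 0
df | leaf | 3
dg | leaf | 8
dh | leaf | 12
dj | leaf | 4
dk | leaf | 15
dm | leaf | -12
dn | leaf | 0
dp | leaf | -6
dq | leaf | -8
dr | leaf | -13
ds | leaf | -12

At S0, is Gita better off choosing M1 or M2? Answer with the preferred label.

M1

m (Tomas): max(-18, -20, -2, -16) = -2
n (Tomas): max(-11, -12, 0) = 0
p (Tomas): max(12, 16, 19) = 19
a (Gita): min(-2, 0, 19) = -2
q (Tomas): max(2, -4, -10) = 2
r (Tomas): max(-8, -12, -13, -20) = -8
b (Gita): min(2, -8) = -8
M1 (Tomas): max(-2, -8) = -2
s (Tomas): max(-1, -3) = -1
t (Tomas): max(-6, -14, 20) = 20
c (Gita): min(-1, 20) = -1
u (Tomas): max(8, 0) = 8
v (Tomas): max(12, 1) = 12
w (Tomas): max(-15, 5) = 5
d (Gita): min(8, 12, 5) = 5
x (Tomas): max(-17, 12, 3) = 12
y (Tomas): max(13, -7, -3, -13) = 13
e (Gita): min(12, 13) = 12
z (Tomas): max(3, -19, -5) = 3
aa (Tomas): max(-10, -19, -17, 6) = 6
ab (Tomas): max(20, -15) = 20
f (Gita): min(3, 6, 20) = 3
M2 (Tomas): max(-1, 5, 12, 3) = 12
Gita prefers the lower value; M1=-2, M2=12. M1 is better since -2 < 12.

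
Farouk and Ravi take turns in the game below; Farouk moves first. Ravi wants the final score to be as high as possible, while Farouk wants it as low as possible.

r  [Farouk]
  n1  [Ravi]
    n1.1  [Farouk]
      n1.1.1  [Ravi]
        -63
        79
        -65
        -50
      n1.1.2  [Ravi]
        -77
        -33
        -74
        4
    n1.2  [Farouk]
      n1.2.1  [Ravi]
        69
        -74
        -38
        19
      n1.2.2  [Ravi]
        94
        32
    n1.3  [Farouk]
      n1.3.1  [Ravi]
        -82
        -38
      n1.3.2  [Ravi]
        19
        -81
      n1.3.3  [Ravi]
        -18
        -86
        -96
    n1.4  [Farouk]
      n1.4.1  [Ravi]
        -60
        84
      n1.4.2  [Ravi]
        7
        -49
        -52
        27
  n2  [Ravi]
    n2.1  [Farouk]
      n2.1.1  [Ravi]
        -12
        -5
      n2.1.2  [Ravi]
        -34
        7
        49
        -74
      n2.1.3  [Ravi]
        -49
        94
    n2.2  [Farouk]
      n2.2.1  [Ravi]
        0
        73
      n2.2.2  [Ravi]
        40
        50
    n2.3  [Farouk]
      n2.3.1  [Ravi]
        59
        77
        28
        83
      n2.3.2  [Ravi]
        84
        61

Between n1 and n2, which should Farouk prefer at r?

n1.1.1 (Ravi): max(-63, 79, -65, -50) = 79
n1.1.2 (Ravi): max(-77, -33, -74, 4) = 4
n1.1 (Farouk): min(79, 4) = 4
n1.2.1 (Ravi): max(69, -74, -38, 19) = 69
n1.2.2 (Ravi): max(94, 32) = 94
n1.2 (Farouk): min(69, 94) = 69
n1.3.1 (Ravi): max(-82, -38) = -38
n1.3.2 (Ravi): max(19, -81) = 19
n1.3.3 (Ravi): max(-18, -86, -96) = -18
n1.3 (Farouk): min(-38, 19, -18) = -38
n1.4.1 (Ravi): max(-60, 84) = 84
n1.4.2 (Ravi): max(7, -49, -52, 27) = 27
n1.4 (Farouk): min(84, 27) = 27
n1 (Ravi): max(4, 69, -38, 27) = 69
n2.1.1 (Ravi): max(-12, -5) = -5
n2.1.2 (Ravi): max(-34, 7, 49, -74) = 49
n2.1.3 (Ravi): max(-49, 94) = 94
n2.1 (Farouk): min(-5, 49, 94) = -5
n2.2.1 (Ravi): max(0, 73) = 73
n2.2.2 (Ravi): max(40, 50) = 50
n2.2 (Farouk): min(73, 50) = 50
n2.3.1 (Ravi): max(59, 77, 28, 83) = 83
n2.3.2 (Ravi): max(84, 61) = 84
n2.3 (Farouk): min(83, 84) = 83
n2 (Ravi): max(-5, 50, 83) = 83
Farouk prefers the lower value; n1=69, n2=83. n1 is better since 69 < 83.

n1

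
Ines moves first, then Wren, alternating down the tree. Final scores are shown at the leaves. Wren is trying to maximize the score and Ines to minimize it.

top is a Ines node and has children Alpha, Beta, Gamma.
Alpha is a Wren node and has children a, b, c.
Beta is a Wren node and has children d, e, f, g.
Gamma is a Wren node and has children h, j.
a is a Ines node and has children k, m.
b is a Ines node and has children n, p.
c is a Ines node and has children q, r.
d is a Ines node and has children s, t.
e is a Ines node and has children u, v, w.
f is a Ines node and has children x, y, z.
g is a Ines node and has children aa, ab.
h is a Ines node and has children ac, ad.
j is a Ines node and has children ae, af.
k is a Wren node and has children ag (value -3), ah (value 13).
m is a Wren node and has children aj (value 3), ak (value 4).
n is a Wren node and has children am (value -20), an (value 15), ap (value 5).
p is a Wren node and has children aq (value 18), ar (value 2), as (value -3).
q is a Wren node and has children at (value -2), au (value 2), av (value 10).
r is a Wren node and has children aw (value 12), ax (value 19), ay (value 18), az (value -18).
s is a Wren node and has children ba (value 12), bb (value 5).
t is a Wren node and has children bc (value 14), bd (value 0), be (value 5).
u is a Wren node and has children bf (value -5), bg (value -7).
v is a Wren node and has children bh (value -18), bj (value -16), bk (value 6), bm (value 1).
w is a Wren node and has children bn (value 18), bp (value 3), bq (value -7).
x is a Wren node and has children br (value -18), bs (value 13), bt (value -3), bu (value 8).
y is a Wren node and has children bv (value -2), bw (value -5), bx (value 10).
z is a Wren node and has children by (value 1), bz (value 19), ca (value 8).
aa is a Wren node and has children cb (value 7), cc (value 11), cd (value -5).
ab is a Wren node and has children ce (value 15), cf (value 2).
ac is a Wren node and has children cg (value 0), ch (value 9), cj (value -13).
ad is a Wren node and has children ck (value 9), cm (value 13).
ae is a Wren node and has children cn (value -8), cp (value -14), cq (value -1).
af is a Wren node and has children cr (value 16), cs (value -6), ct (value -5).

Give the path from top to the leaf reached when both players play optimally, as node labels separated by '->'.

k (Wren): max(-3, 13) = 13
m (Wren): max(3, 4) = 4
a (Ines): min(13, 4) = 4
n (Wren): max(-20, 15, 5) = 15
p (Wren): max(18, 2, -3) = 18
b (Ines): min(15, 18) = 15
q (Wren): max(-2, 2, 10) = 10
r (Wren): max(12, 19, 18, -18) = 19
c (Ines): min(10, 19) = 10
Alpha (Wren): max(4, 15, 10) = 15
s (Wren): max(12, 5) = 12
t (Wren): max(14, 0, 5) = 14
d (Ines): min(12, 14) = 12
u (Wren): max(-5, -7) = -5
v (Wren): max(-18, -16, 6, 1) = 6
w (Wren): max(18, 3, -7) = 18
e (Ines): min(-5, 6, 18) = -5
x (Wren): max(-18, 13, -3, 8) = 13
y (Wren): max(-2, -5, 10) = 10
z (Wren): max(1, 19, 8) = 19
f (Ines): min(13, 10, 19) = 10
aa (Wren): max(7, 11, -5) = 11
ab (Wren): max(15, 2) = 15
g (Ines): min(11, 15) = 11
Beta (Wren): max(12, -5, 10, 11) = 12
ac (Wren): max(0, 9, -13) = 9
ad (Wren): max(9, 13) = 13
h (Ines): min(9, 13) = 9
ae (Wren): max(-8, -14, -1) = -1
af (Wren): max(16, -6, -5) = 16
j (Ines): min(-1, 16) = -1
Gamma (Wren): max(9, -1) = 9
top (Ines): min(15, 12, 9) = 9
At top, Ines picks Gamma (lowest: 9).
At Gamma, Wren picks h (highest: 9).
At h, Ines picks ac (lowest: 9).
At ac, Wren picks ch (highest: 9).
Terminal value 9.

top -> Gamma -> h -> ac -> ch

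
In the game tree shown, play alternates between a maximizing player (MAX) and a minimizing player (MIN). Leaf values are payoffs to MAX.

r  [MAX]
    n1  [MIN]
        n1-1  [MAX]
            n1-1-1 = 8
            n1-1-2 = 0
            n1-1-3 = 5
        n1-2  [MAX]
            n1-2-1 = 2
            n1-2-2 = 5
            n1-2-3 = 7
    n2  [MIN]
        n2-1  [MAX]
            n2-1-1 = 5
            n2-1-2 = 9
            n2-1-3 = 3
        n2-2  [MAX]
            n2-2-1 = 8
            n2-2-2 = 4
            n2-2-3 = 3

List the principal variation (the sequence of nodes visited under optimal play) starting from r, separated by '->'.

r -> n2 -> n2-2 -> n2-2-1

n1-1 (MAX): max(8, 0, 5) = 8
n1-2 (MAX): max(2, 5, 7) = 7
n1 (MIN): min(8, 7) = 7
n2-1 (MAX): max(5, 9, 3) = 9
n2-2 (MAX): max(8, 4, 3) = 8
n2 (MIN): min(9, 8) = 8
r (MAX): max(7, 8) = 8
At r, MAX picks n2 (highest: 8).
At n2, MIN picks n2-2 (lowest: 8).
At n2-2, MAX picks n2-2-1 (highest: 8).
Terminal value 8.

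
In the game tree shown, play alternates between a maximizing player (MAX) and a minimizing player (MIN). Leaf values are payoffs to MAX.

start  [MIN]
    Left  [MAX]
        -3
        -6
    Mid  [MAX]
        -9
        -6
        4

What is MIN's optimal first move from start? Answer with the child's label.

Left (MAX): max(-3, -6) = -3
Mid (MAX): max(-9, -6, 4) = 4
start (MIN): min(-3, 4) = -3
MIN at start wants the lowest of {Left=-3, Mid=4}, so chooses Left.

Left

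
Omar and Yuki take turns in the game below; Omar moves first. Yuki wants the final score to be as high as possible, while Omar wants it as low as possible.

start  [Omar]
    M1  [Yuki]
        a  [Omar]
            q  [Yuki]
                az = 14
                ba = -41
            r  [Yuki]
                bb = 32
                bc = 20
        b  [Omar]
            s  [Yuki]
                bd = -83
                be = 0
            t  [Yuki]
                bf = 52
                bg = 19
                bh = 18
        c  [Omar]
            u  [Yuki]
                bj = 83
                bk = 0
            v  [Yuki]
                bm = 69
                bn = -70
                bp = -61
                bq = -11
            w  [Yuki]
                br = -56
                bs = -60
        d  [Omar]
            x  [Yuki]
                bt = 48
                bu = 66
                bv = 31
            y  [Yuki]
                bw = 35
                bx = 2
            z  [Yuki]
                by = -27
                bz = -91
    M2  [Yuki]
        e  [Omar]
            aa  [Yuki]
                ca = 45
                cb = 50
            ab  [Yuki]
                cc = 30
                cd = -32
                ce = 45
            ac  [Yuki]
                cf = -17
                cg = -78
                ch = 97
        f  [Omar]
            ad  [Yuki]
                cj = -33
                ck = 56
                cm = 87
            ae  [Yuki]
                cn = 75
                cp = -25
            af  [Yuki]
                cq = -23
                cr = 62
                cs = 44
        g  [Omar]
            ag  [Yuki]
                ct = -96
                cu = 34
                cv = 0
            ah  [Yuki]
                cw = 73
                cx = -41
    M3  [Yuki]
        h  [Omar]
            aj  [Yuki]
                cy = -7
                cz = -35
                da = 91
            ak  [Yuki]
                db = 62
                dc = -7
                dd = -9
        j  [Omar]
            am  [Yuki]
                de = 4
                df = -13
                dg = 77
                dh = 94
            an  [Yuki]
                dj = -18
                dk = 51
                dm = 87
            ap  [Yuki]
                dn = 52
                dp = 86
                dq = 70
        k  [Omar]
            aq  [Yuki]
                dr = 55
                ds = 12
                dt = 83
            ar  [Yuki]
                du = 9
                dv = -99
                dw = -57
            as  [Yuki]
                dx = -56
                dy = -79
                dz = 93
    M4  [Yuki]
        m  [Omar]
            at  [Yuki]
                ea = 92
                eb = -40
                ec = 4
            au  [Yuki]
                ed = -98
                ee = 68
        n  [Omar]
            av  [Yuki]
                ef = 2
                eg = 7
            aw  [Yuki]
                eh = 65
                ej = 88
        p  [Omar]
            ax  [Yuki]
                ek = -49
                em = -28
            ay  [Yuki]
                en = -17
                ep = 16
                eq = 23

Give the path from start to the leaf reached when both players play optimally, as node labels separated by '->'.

start -> M1 -> a -> q -> az

q (Yuki): max(14, -41) = 14
r (Yuki): max(32, 20) = 32
a (Omar): min(14, 32) = 14
s (Yuki): max(-83, 0) = 0
t (Yuki): max(52, 19, 18) = 52
b (Omar): min(0, 52) = 0
u (Yuki): max(83, 0) = 83
v (Yuki): max(69, -70, -61, -11) = 69
w (Yuki): max(-56, -60) = -56
c (Omar): min(83, 69, -56) = -56
x (Yuki): max(48, 66, 31) = 66
y (Yuki): max(35, 2) = 35
z (Yuki): max(-27, -91) = -27
d (Omar): min(66, 35, -27) = -27
M1 (Yuki): max(14, 0, -56, -27) = 14
aa (Yuki): max(45, 50) = 50
ab (Yuki): max(30, -32, 45) = 45
ac (Yuki): max(-17, -78, 97) = 97
e (Omar): min(50, 45, 97) = 45
ad (Yuki): max(-33, 56, 87) = 87
ae (Yuki): max(75, -25) = 75
af (Yuki): max(-23, 62, 44) = 62
f (Omar): min(87, 75, 62) = 62
ag (Yuki): max(-96, 34, 0) = 34
ah (Yuki): max(73, -41) = 73
g (Omar): min(34, 73) = 34
M2 (Yuki): max(45, 62, 34) = 62
aj (Yuki): max(-7, -35, 91) = 91
ak (Yuki): max(62, -7, -9) = 62
h (Omar): min(91, 62) = 62
am (Yuki): max(4, -13, 77, 94) = 94
an (Yuki): max(-18, 51, 87) = 87
ap (Yuki): max(52, 86, 70) = 86
j (Omar): min(94, 87, 86) = 86
aq (Yuki): max(55, 12, 83) = 83
ar (Yuki): max(9, -99, -57) = 9
as (Yuki): max(-56, -79, 93) = 93
k (Omar): min(83, 9, 93) = 9
M3 (Yuki): max(62, 86, 9) = 86
at (Yuki): max(92, -40, 4) = 92
au (Yuki): max(-98, 68) = 68
m (Omar): min(92, 68) = 68
av (Yuki): max(2, 7) = 7
aw (Yuki): max(65, 88) = 88
n (Omar): min(7, 88) = 7
ax (Yuki): max(-49, -28) = -28
ay (Yuki): max(-17, 16, 23) = 23
p (Omar): min(-28, 23) = -28
M4 (Yuki): max(68, 7, -28) = 68
start (Omar): min(14, 62, 86, 68) = 14
At start, Omar picks M1 (lowest: 14).
At M1, Yuki picks a (highest: 14).
At a, Omar picks q (lowest: 14).
At q, Yuki picks az (highest: 14).
Terminal value 14.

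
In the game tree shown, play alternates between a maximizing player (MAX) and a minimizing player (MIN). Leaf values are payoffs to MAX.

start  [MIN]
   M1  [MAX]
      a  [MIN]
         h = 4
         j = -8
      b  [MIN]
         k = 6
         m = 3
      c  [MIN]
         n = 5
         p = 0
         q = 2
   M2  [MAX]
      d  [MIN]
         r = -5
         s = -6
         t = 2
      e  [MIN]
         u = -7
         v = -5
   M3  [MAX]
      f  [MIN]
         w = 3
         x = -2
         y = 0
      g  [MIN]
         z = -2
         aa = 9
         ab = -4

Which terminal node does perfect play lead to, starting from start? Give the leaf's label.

s

a (MIN): min(4, -8) = -8
b (MIN): min(6, 3) = 3
c (MIN): min(5, 0, 2) = 0
M1 (MAX): max(-8, 3, 0) = 3
d (MIN): min(-5, -6, 2) = -6
e (MIN): min(-7, -5) = -7
M2 (MAX): max(-6, -7) = -6
f (MIN): min(3, -2, 0) = -2
g (MIN): min(-2, 9, -4) = -4
M3 (MAX): max(-2, -4) = -2
start (MIN): min(3, -6, -2) = -6
At start, MIN picks M2 (lowest: -6).
At M2, MAX picks d (highest: -6).
At d, MIN picks s (lowest: -6).
Terminal value -6.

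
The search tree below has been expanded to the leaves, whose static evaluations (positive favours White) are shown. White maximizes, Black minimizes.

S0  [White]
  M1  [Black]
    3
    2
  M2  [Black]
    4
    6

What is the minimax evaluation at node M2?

4

M2 (Black): min(4, 6) = 4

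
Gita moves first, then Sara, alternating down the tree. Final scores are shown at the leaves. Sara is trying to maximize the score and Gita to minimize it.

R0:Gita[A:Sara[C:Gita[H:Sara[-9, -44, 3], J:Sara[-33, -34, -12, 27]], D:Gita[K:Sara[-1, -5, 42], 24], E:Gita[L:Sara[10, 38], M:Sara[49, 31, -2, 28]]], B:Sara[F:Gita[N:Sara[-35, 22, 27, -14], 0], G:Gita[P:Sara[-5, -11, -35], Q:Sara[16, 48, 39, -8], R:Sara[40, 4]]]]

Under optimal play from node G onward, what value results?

P (Sara): max(-5, -11, -35) = -5
Q (Sara): max(16, 48, 39, -8) = 48
R (Sara): max(40, 4) = 40
G (Gita): min(-5, 48, 40) = -5

-5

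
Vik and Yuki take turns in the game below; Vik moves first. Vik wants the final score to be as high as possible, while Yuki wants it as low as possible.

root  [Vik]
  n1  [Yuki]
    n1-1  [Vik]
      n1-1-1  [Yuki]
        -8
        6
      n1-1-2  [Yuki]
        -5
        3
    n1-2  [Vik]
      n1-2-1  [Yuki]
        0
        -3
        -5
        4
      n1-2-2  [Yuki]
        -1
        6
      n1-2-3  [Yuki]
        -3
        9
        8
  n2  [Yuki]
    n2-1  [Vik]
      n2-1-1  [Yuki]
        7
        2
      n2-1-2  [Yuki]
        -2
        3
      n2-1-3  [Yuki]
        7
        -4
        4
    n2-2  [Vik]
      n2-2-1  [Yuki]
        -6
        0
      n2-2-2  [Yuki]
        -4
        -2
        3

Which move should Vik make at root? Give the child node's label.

n1-1-1 (Yuki): min(-8, 6) = -8
n1-1-2 (Yuki): min(-5, 3) = -5
n1-1 (Vik): max(-8, -5) = -5
n1-2-1 (Yuki): min(0, -3, -5, 4) = -5
n1-2-2 (Yuki): min(-1, 6) = -1
n1-2-3 (Yuki): min(-3, 9, 8) = -3
n1-2 (Vik): max(-5, -1, -3) = -1
n1 (Yuki): min(-5, -1) = -5
n2-1-1 (Yuki): min(7, 2) = 2
n2-1-2 (Yuki): min(-2, 3) = -2
n2-1-3 (Yuki): min(7, -4, 4) = -4
n2-1 (Vik): max(2, -2, -4) = 2
n2-2-1 (Yuki): min(-6, 0) = -6
n2-2-2 (Yuki): min(-4, -2, 3) = -4
n2-2 (Vik): max(-6, -4) = -4
n2 (Yuki): min(2, -4) = -4
root (Vik): max(-5, -4) = -4
Vik at root wants the highest of {n1=-5, n2=-4}, so chooses n2.

n2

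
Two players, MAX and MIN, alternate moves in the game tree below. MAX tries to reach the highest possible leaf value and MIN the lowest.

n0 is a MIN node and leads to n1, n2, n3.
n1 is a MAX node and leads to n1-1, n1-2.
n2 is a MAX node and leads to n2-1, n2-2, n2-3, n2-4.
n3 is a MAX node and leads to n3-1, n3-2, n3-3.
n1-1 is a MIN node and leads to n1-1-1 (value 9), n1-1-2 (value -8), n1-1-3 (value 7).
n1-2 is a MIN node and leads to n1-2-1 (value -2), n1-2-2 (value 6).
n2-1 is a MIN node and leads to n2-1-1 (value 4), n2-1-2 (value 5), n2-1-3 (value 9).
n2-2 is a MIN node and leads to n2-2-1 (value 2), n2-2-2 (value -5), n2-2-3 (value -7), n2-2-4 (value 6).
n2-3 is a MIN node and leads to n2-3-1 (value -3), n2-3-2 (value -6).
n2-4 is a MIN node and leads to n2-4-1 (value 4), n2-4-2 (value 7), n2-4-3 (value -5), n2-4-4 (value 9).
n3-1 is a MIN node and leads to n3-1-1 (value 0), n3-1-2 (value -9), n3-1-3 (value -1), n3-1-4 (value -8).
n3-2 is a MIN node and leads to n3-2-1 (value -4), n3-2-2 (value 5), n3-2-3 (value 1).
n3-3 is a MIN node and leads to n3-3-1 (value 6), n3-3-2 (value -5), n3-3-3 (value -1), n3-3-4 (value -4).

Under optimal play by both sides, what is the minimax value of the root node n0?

-4

n1-1 (MIN): min(9, -8, 7) = -8
n1-2 (MIN): min(-2, 6) = -2
n1 (MAX): max(-8, -2) = -2
n2-1 (MIN): min(4, 5, 9) = 4
n2-2 (MIN): min(2, -5, -7, 6) = -7
n2-3 (MIN): min(-3, -6) = -6
n2-4 (MIN): min(4, 7, -5, 9) = -5
n2 (MAX): max(4, -7, -6, -5) = 4
n3-1 (MIN): min(0, -9, -1, -8) = -9
n3-2 (MIN): min(-4, 5, 1) = -4
n3-3 (MIN): min(6, -5, -1, -4) = -5
n3 (MAX): max(-9, -4, -5) = -4
n0 (MIN): min(-2, 4, -4) = -4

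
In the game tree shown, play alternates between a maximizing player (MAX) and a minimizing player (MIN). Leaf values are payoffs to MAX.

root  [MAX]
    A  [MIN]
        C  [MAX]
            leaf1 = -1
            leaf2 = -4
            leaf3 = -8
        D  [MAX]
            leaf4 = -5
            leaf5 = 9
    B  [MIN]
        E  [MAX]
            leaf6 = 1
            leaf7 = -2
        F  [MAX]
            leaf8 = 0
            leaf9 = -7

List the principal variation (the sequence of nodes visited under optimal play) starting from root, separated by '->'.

root -> B -> F -> leaf8

C (MAX): max(-1, -4, -8) = -1
D (MAX): max(-5, 9) = 9
A (MIN): min(-1, 9) = -1
E (MAX): max(1, -2) = 1
F (MAX): max(0, -7) = 0
B (MIN): min(1, 0) = 0
root (MAX): max(-1, 0) = 0
At root, MAX picks B (highest: 0).
At B, MIN picks F (lowest: 0).
At F, MAX picks leaf8 (highest: 0).
Terminal value 0.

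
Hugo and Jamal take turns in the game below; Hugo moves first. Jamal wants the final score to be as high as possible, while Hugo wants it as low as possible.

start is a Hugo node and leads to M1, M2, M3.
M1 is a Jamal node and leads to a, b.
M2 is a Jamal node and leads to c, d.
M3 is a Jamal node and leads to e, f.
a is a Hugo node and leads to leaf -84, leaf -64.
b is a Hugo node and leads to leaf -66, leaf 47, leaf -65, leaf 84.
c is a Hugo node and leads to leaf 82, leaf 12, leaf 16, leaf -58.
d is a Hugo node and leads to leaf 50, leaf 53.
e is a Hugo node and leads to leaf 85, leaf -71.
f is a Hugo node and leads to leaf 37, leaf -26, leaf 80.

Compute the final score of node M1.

a (Hugo): min(-84, -64) = -84
b (Hugo): min(-66, 47, -65, 84) = -66
M1 (Jamal): max(-84, -66) = -66

-66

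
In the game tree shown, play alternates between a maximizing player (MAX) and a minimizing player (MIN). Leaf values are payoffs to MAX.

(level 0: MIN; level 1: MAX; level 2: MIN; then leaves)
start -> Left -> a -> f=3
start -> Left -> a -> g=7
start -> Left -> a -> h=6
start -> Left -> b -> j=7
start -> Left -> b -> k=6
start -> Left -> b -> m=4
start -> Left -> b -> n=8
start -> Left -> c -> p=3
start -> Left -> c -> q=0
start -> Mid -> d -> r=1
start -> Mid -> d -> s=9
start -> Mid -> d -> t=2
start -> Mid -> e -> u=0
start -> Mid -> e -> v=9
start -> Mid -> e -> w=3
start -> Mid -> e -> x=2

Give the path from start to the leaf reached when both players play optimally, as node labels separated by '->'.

a (MIN): min(3, 7, 6) = 3
b (MIN): min(7, 6, 4, 8) = 4
c (MIN): min(3, 0) = 0
Left (MAX): max(3, 4, 0) = 4
d (MIN): min(1, 9, 2) = 1
e (MIN): min(0, 9, 3, 2) = 0
Mid (MAX): max(1, 0) = 1
start (MIN): min(4, 1) = 1
At start, MIN picks Mid (lowest: 1).
At Mid, MAX picks d (highest: 1).
At d, MIN picks r (lowest: 1).
Terminal value 1.

start -> Mid -> d -> r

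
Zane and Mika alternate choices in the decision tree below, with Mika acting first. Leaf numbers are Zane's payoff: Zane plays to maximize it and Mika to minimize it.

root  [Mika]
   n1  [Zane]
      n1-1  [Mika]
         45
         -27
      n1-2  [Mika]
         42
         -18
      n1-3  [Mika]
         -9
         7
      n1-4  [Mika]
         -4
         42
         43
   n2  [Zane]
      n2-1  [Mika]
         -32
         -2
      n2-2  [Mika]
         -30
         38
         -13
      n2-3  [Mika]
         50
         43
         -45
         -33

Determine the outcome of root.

n1-1 (Mika): min(45, -27) = -27
n1-2 (Mika): min(42, -18) = -18
n1-3 (Mika): min(-9, 7) = -9
n1-4 (Mika): min(-4, 42, 43) = -4
n1 (Zane): max(-27, -18, -9, -4) = -4
n2-1 (Mika): min(-32, -2) = -32
n2-2 (Mika): min(-30, 38, -13) = -30
n2-3 (Mika): min(50, 43, -45, -33) = -45
n2 (Zane): max(-32, -30, -45) = -30
root (Mika): min(-4, -30) = -30

-30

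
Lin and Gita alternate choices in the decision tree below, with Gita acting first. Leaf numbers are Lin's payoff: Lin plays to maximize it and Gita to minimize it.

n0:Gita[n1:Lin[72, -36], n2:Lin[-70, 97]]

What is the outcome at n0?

72

n1 (Lin): max(72, -36) = 72
n2 (Lin): max(-70, 97) = 97
n0 (Gita): min(72, 97) = 72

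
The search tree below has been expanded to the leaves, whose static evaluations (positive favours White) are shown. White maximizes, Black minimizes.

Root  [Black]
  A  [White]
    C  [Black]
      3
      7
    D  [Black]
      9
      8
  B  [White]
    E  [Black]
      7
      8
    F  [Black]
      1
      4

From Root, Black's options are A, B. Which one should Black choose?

B

C (Black): min(3, 7) = 3
D (Black): min(9, 8) = 8
A (White): max(3, 8) = 8
E (Black): min(7, 8) = 7
F (Black): min(1, 4) = 1
B (White): max(7, 1) = 7
Root (Black): min(8, 7) = 7
Black at Root wants the lowest of {A=8, B=7}, so chooses B.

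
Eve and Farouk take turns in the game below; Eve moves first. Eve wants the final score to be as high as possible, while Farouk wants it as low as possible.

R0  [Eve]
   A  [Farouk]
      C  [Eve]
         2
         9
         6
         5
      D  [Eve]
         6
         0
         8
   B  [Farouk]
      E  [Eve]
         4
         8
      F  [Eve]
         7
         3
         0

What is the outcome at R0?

C (Eve): max(2, 9, 6, 5) = 9
D (Eve): max(6, 0, 8) = 8
A (Farouk): min(9, 8) = 8
E (Eve): max(4, 8) = 8
F (Eve): max(7, 3, 0) = 7
B (Farouk): min(8, 7) = 7
R0 (Eve): max(8, 7) = 8

8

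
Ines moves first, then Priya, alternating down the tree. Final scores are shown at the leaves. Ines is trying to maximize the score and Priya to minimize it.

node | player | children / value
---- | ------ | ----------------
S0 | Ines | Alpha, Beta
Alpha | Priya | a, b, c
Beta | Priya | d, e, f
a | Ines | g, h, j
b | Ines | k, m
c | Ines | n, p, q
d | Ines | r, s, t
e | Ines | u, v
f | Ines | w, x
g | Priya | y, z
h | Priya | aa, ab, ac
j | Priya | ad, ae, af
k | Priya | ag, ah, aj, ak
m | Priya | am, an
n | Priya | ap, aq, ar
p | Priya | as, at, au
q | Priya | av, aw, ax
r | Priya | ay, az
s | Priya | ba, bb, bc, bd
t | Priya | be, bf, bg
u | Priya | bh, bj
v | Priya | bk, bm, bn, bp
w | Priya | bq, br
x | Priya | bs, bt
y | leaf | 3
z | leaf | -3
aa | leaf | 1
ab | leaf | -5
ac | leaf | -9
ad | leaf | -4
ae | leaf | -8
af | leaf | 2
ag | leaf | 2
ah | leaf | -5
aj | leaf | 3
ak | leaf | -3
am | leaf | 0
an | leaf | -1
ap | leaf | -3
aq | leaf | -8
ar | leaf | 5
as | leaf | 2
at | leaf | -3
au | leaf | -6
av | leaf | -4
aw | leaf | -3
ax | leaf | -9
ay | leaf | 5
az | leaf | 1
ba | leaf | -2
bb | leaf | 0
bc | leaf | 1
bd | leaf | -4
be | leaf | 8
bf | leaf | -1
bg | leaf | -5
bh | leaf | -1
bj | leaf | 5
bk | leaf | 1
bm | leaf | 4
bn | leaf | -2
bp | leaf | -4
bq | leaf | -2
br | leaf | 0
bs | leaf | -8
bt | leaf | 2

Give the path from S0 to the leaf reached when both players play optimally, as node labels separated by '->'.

g (Priya): min(3, -3) = -3
h (Priya): min(1, -5, -9) = -9
j (Priya): min(-4, -8, 2) = -8
a (Ines): max(-3, -9, -8) = -3
k (Priya): min(2, -5, 3, -3) = -5
m (Priya): min(0, -1) = -1
b (Ines): max(-5, -1) = -1
n (Priya): min(-3, -8, 5) = -8
p (Priya): min(2, -3, -6) = -6
q (Priya): min(-4, -3, -9) = -9
c (Ines): max(-8, -6, -9) = -6
Alpha (Priya): min(-3, -1, -6) = -6
r (Priya): min(5, 1) = 1
s (Priya): min(-2, 0, 1, -4) = -4
t (Priya): min(8, -1, -5) = -5
d (Ines): max(1, -4, -5) = 1
u (Priya): min(-1, 5) = -1
v (Priya): min(1, 4, -2, -4) = -4
e (Ines): max(-1, -4) = -1
w (Priya): min(-2, 0) = -2
x (Priya): min(-8, 2) = -8
f (Ines): max(-2, -8) = -2
Beta (Priya): min(1, -1, -2) = -2
S0 (Ines): max(-6, -2) = -2
At S0, Ines picks Beta (highest: -2).
At Beta, Priya picks f (lowest: -2).
At f, Ines picks w (highest: -2).
At w, Priya picks bq (lowest: -2).
Terminal value -2.

S0 -> Beta -> f -> w -> bq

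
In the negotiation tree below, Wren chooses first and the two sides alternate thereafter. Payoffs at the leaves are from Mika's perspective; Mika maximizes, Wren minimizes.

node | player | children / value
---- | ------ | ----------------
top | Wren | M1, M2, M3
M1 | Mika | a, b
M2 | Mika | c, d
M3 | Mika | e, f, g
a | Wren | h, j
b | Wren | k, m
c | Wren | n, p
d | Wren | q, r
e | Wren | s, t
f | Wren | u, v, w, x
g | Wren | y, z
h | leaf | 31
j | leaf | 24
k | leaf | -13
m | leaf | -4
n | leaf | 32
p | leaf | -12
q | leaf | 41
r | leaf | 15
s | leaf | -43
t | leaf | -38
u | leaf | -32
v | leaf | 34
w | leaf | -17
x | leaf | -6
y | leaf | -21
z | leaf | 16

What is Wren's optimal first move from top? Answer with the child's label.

M3

a (Wren): min(31, 24) = 24
b (Wren): min(-13, -4) = -13
M1 (Mika): max(24, -13) = 24
c (Wren): min(32, -12) = -12
d (Wren): min(41, 15) = 15
M2 (Mika): max(-12, 15) = 15
e (Wren): min(-43, -38) = -43
f (Wren): min(-32, 34, -17, -6) = -32
g (Wren): min(-21, 16) = -21
M3 (Mika): max(-43, -32, -21) = -21
top (Wren): min(24, 15, -21) = -21
Wren at top wants the lowest of {M1=24, M2=15, M3=-21}, so chooses M3.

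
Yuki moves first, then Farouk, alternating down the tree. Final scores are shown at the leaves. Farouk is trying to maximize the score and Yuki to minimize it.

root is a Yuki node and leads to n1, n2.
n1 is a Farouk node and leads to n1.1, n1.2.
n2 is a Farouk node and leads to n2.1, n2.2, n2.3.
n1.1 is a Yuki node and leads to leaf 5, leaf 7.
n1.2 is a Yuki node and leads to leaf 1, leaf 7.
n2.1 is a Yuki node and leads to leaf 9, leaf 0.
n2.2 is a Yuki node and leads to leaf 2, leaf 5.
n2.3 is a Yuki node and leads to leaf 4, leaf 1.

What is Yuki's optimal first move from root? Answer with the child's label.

n2

n1.1 (Yuki): min(5, 7) = 5
n1.2 (Yuki): min(1, 7) = 1
n1 (Farouk): max(5, 1) = 5
n2.1 (Yuki): min(9, 0) = 0
n2.2 (Yuki): min(2, 5) = 2
n2.3 (Yuki): min(4, 1) = 1
n2 (Farouk): max(0, 2, 1) = 2
root (Yuki): min(5, 2) = 2
Yuki at root wants the lowest of {n1=5, n2=2}, so chooses n2.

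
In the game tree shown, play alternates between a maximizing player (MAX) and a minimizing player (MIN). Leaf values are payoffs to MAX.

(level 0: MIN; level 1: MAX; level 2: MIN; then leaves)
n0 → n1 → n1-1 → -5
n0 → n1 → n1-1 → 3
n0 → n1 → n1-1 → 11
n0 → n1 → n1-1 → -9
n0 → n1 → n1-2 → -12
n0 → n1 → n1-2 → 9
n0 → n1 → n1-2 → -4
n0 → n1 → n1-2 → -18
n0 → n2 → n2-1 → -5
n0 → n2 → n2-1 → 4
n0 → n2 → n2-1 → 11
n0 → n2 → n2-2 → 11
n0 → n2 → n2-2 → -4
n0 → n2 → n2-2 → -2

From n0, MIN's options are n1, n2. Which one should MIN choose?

n1

n1-1 (MIN): min(-5, 3, 11, -9) = -9
n1-2 (MIN): min(-12, 9, -4, -18) = -18
n1 (MAX): max(-9, -18) = -9
n2-1 (MIN): min(-5, 4, 11) = -5
n2-2 (MIN): min(11, -4, -2) = -4
n2 (MAX): max(-5, -4) = -4
n0 (MIN): min(-9, -4) = -9
MIN at n0 wants the lowest of {n1=-9, n2=-4}, so chooses n1.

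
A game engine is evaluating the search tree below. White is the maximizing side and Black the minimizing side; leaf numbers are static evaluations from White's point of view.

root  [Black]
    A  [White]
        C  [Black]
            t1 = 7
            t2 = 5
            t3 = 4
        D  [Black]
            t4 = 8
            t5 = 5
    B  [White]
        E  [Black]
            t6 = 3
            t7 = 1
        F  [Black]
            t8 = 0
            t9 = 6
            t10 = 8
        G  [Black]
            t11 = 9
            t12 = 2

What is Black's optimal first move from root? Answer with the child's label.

C (Black): min(7, 5, 4) = 4
D (Black): min(8, 5) = 5
A (White): max(4, 5) = 5
E (Black): min(3, 1) = 1
F (Black): min(0, 6, 8) = 0
G (Black): min(9, 2) = 2
B (White): max(1, 0, 2) = 2
root (Black): min(5, 2) = 2
Black at root wants the lowest of {A=5, B=2}, so chooses B.

B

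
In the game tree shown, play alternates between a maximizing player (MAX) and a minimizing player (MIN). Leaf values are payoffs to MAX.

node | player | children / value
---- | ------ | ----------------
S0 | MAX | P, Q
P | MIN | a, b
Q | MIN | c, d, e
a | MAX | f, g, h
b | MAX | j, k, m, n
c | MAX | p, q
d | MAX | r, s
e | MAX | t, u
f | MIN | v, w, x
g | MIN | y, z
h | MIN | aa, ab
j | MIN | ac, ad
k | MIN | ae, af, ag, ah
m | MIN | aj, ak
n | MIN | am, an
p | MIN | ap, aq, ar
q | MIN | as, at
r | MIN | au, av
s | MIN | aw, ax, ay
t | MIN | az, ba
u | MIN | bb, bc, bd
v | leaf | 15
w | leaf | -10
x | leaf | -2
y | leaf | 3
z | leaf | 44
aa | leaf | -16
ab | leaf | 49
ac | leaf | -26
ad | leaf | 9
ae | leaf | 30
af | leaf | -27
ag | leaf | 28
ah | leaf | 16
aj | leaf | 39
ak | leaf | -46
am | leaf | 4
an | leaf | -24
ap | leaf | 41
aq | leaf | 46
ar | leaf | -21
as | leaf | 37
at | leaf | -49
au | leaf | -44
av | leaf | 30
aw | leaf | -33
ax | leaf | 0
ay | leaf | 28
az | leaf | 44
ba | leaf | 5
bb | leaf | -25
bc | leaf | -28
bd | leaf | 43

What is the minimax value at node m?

-46

m (MIN): min(39, -46) = -46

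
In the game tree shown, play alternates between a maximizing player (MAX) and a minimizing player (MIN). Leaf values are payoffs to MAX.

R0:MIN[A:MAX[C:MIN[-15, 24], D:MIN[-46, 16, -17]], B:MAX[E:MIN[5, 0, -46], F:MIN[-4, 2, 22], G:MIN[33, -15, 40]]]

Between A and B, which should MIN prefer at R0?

C (MIN): min(-15, 24) = -15
D (MIN): min(-46, 16, -17) = -46
A (MAX): max(-15, -46) = -15
E (MIN): min(5, 0, -46) = -46
F (MIN): min(-4, 2, 22) = -4
G (MIN): min(33, -15, 40) = -15
B (MAX): max(-46, -4, -15) = -4
MIN prefers the lower value; A=-15, B=-4. A is better since -15 < -4.

A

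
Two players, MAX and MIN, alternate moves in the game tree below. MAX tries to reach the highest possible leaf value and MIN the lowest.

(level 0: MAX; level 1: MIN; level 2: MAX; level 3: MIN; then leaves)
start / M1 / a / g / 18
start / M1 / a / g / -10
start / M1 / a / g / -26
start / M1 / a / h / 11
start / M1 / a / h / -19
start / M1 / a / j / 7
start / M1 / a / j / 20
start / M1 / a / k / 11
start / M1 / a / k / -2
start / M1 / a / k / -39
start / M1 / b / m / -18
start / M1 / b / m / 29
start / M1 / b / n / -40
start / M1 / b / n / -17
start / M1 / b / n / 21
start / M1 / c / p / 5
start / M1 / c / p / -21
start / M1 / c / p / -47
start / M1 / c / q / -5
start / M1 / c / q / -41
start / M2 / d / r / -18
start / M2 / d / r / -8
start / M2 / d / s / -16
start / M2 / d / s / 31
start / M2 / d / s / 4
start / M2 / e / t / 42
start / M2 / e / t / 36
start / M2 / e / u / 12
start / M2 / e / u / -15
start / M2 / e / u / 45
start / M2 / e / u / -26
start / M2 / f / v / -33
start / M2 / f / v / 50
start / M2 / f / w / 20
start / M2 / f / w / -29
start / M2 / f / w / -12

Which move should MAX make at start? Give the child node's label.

g (MIN): min(18, -10, -26) = -26
h (MIN): min(11, -19) = -19
j (MIN): min(7, 20) = 7
k (MIN): min(11, -2, -39) = -39
a (MAX): max(-26, -19, 7, -39) = 7
m (MIN): min(-18, 29) = -18
n (MIN): min(-40, -17, 21) = -40
b (MAX): max(-18, -40) = -18
p (MIN): min(5, -21, -47) = -47
q (MIN): min(-5, -41) = -41
c (MAX): max(-47, -41) = -41
M1 (MIN): min(7, -18, -41) = -41
r (MIN): min(-18, -8) = -18
s (MIN): min(-16, 31, 4) = -16
d (MAX): max(-18, -16) = -16
t (MIN): min(42, 36) = 36
u (MIN): min(12, -15, 45, -26) = -26
e (MAX): max(36, -26) = 36
v (MIN): min(-33, 50) = -33
w (MIN): min(20, -29, -12) = -29
f (MAX): max(-33, -29) = -29
M2 (MIN): min(-16, 36, -29) = -29
start (MAX): max(-41, -29) = -29
MAX at start wants the highest of {M1=-41, M2=-29}, so chooses M2.

M2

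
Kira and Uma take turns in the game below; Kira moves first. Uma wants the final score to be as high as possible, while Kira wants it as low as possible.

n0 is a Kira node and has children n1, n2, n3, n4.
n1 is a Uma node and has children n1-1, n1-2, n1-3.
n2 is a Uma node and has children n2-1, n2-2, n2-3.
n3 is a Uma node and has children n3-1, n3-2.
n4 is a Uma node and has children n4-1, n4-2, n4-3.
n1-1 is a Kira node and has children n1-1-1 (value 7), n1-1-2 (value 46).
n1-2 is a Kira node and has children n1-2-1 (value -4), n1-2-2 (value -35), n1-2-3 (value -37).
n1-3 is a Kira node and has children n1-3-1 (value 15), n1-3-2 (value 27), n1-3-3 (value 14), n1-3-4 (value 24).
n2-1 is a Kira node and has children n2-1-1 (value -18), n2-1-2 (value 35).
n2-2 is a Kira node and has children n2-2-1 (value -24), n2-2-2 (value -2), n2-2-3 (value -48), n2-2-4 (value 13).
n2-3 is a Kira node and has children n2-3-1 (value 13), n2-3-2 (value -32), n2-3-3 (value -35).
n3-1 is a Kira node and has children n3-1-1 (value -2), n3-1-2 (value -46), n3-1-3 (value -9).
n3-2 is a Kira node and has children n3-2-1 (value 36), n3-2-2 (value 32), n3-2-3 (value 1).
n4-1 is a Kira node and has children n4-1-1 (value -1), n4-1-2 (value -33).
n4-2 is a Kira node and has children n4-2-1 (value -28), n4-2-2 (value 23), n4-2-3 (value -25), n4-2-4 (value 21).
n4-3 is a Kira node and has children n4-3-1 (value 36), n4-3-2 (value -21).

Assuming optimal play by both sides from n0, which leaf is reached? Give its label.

n1-1 (Kira): min(7, 46) = 7
n1-2 (Kira): min(-4, -35, -37) = -37
n1-3 (Kira): min(15, 27, 14, 24) = 14
n1 (Uma): max(7, -37, 14) = 14
n2-1 (Kira): min(-18, 35) = -18
n2-2 (Kira): min(-24, -2, -48, 13) = -48
n2-3 (Kira): min(13, -32, -35) = -35
n2 (Uma): max(-18, -48, -35) = -18
n3-1 (Kira): min(-2, -46, -9) = -46
n3-2 (Kira): min(36, 32, 1) = 1
n3 (Uma): max(-46, 1) = 1
n4-1 (Kira): min(-1, -33) = -33
n4-2 (Kira): min(-28, 23, -25, 21) = -28
n4-3 (Kira): min(36, -21) = -21
n4 (Uma): max(-33, -28, -21) = -21
n0 (Kira): min(14, -18, 1, -21) = -21
At n0, Kira picks n4 (lowest: -21).
At n4, Uma picks n4-3 (highest: -21).
At n4-3, Kira picks n4-3-2 (lowest: -21).
Terminal value -21.

n4-3-2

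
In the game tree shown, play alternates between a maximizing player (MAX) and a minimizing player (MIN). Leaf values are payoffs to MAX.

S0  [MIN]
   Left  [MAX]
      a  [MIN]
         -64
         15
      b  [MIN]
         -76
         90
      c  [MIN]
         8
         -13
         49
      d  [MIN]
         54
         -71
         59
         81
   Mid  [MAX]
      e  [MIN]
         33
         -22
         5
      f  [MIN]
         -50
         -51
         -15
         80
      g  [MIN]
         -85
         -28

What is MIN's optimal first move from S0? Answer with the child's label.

a (MIN): min(-64, 15) = -64
b (MIN): min(-76, 90) = -76
c (MIN): min(8, -13, 49) = -13
d (MIN): min(54, -71, 59, 81) = -71
Left (MAX): max(-64, -76, -13, -71) = -13
e (MIN): min(33, -22, 5) = -22
f (MIN): min(-50, -51, -15, 80) = -51
g (MIN): min(-85, -28) = -85
Mid (MAX): max(-22, -51, -85) = -22
S0 (MIN): min(-13, -22) = -22
MIN at S0 wants the lowest of {Left=-13, Mid=-22}, so chooses Mid.

Mid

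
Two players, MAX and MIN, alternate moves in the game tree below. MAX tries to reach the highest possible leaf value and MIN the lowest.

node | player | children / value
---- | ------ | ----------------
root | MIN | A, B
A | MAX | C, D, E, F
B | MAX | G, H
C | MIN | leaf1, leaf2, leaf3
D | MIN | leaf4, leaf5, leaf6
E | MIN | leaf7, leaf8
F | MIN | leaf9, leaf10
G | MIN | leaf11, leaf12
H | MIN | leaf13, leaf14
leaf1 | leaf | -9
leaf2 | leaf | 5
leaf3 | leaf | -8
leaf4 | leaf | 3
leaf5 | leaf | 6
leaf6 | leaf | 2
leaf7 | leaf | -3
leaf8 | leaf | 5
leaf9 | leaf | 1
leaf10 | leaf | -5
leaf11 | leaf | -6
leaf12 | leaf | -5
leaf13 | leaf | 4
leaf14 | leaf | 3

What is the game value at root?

2

C (MIN): min(-9, 5, -8) = -9
D (MIN): min(3, 6, 2) = 2
E (MIN): min(-3, 5) = -3
F (MIN): min(1, -5) = -5
A (MAX): max(-9, 2, -3, -5) = 2
G (MIN): min(-6, -5) = -6
H (MIN): min(4, 3) = 3
B (MAX): max(-6, 3) = 3
root (MIN): min(2, 3) = 2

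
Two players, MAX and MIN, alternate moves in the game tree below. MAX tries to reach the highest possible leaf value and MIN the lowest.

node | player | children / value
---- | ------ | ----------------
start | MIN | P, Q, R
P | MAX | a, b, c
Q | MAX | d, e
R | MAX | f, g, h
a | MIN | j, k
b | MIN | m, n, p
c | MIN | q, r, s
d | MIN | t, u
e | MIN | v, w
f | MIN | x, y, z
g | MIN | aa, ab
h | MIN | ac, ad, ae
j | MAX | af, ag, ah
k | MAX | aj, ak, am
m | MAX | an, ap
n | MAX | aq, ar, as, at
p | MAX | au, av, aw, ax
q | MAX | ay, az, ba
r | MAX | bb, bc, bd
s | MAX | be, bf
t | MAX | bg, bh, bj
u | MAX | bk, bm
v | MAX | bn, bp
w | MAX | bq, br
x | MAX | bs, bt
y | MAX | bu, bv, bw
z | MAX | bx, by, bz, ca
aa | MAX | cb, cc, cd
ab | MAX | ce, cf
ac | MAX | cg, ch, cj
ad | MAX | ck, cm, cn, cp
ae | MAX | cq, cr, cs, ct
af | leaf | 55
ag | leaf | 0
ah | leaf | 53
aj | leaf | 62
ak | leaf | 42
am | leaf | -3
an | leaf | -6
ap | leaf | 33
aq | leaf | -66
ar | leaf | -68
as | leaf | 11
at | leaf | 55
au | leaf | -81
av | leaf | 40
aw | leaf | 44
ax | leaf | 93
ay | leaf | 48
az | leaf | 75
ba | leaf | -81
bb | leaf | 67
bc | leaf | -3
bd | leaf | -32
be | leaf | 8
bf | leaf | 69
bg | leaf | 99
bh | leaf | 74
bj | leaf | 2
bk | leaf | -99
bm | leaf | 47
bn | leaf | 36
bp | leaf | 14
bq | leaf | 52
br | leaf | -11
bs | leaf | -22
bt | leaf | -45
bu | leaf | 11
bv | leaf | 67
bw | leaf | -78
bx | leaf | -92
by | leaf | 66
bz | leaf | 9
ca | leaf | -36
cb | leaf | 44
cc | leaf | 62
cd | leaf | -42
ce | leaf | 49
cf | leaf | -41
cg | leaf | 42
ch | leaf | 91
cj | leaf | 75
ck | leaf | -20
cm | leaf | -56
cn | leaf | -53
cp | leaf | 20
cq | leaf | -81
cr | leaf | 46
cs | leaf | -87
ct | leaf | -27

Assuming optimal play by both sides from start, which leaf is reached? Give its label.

j (MAX): max(55, 0, 53) = 55
k (MAX): max(62, 42, -3) = 62
a (MIN): min(55, 62) = 55
m (MAX): max(-6, 33) = 33
n (MAX): max(-66, -68, 11, 55) = 55
p (MAX): max(-81, 40, 44, 93) = 93
b (MIN): min(33, 55, 93) = 33
q (MAX): max(48, 75, -81) = 75
r (MAX): max(67, -3, -32) = 67
s (MAX): max(8, 69) = 69
c (MIN): min(75, 67, 69) = 67
P (MAX): max(55, 33, 67) = 67
t (MAX): max(99, 74, 2) = 99
u (MAX): max(-99, 47) = 47
d (MIN): min(99, 47) = 47
v (MAX): max(36, 14) = 36
w (MAX): max(52, -11) = 52
e (MIN): min(36, 52) = 36
Q (MAX): max(47, 36) = 47
x (MAX): max(-22, -45) = -22
y (MAX): max(11, 67, -78) = 67
z (MAX): max(-92, 66, 9, -36) = 66
f (MIN): min(-22, 67, 66) = -22
aa (MAX): max(44, 62, -42) = 62
ab (MAX): max(49, -41) = 49
g (MIN): min(62, 49) = 49
ac (MAX): max(42, 91, 75) = 91
ad (MAX): max(-20, -56, -53, 20) = 20
ae (MAX): max(-81, 46, -87, -27) = 46
h (MIN): min(91, 20, 46) = 20
R (MAX): max(-22, 49, 20) = 49
start (MIN): min(67, 47, 49) = 47
At start, MIN picks Q (lowest: 47).
At Q, MAX picks d (highest: 47).
At d, MIN picks u (lowest: 47).
At u, MAX picks bm (highest: 47).
Terminal value 47.

bm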